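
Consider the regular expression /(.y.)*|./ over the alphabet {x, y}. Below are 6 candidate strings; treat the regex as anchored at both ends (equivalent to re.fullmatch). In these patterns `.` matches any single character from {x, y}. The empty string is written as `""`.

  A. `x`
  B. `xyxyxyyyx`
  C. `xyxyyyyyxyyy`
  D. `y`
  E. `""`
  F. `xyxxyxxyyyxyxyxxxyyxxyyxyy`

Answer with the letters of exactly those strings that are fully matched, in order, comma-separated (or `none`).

A → match
B → no match
C → match
D → match
E → match
F → no match

A, C, D, E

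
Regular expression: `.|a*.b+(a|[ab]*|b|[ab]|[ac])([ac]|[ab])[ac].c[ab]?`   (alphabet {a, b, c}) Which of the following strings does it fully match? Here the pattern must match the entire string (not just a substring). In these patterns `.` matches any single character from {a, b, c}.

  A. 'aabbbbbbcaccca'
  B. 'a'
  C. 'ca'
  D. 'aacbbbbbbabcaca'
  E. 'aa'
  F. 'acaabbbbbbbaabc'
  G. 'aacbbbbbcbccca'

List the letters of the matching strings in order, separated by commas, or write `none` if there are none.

A, B, D, G

A → match
B → match
C → no match
D → match
E → no match
F → no match
G → match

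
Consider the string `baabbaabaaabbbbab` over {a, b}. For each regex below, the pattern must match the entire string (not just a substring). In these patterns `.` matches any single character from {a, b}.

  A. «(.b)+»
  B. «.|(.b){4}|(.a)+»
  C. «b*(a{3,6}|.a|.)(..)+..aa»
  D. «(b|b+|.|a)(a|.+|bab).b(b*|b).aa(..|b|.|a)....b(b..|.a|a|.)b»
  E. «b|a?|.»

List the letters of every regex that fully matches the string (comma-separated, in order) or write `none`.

D

A → no match
B → no match
C → no match — must end with `aa`
D → match
E → no match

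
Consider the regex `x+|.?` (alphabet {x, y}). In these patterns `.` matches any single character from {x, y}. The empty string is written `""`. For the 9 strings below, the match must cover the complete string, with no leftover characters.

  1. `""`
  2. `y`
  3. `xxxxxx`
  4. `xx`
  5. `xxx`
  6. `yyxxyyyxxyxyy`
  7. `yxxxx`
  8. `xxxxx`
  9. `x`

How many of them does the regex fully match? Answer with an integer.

1 → match
2 → match
3 → match
4 → match
5 → match
6 → no match
7 → no match
8 → match
9 → match
Total matched: 7

7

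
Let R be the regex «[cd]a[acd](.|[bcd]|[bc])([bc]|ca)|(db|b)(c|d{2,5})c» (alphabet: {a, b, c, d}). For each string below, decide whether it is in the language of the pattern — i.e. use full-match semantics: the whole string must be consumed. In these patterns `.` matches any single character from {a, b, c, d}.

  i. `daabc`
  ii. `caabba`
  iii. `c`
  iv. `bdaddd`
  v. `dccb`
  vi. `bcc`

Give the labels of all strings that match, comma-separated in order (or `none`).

i, vi

i → match
ii → no match
iii → no match
iv → no match
v → no match
vi → match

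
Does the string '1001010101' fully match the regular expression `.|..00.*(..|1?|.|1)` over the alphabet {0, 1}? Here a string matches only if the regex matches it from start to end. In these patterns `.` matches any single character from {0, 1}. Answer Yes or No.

No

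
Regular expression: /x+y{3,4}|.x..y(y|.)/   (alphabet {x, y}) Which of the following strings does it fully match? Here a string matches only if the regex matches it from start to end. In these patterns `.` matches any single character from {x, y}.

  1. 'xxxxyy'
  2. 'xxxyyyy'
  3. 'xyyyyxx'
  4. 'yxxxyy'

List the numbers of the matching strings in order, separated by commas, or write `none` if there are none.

1, 2, 4

1 → match
2 → match
3 → no match
4 → match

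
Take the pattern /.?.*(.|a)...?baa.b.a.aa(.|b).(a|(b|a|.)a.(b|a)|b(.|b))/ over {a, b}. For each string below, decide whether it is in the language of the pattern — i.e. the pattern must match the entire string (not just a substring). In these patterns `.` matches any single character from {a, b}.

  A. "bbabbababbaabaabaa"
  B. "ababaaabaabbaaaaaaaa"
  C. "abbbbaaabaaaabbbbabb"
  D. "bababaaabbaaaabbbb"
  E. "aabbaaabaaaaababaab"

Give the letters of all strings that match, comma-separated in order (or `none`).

A → no match
B → match
C → no match
D → match
E → match

B, D, E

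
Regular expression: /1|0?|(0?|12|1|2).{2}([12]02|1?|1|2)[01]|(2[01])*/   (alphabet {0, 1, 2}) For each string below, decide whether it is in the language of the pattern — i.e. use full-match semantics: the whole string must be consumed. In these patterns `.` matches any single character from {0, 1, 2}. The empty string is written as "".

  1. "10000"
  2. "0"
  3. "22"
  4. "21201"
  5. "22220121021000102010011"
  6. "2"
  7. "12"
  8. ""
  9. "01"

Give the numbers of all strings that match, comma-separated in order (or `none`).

2, 8

1 → no match
2 → match
3 → no match
4 → no match
5 → no match
6 → no match
7 → no match
8 → match
9 → no match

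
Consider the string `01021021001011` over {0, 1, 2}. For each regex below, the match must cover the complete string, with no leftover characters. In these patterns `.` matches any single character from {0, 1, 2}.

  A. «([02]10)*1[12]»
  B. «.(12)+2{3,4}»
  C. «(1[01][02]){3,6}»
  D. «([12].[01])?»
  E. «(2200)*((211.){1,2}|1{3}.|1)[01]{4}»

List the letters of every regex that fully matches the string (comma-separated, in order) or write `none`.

A

A → match
B → no match — must end with `2`
C → no match — must start with `1`
D → no match
E → no match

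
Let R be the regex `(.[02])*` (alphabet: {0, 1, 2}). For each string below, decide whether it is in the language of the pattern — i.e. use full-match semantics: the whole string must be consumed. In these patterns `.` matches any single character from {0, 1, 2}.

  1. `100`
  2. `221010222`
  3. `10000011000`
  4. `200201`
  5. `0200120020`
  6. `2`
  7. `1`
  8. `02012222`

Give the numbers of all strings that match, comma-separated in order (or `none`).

5

1 → no match
2 → no match
3 → no match
4 → no match
5 → match
6 → no match
7 → no match
8 → no match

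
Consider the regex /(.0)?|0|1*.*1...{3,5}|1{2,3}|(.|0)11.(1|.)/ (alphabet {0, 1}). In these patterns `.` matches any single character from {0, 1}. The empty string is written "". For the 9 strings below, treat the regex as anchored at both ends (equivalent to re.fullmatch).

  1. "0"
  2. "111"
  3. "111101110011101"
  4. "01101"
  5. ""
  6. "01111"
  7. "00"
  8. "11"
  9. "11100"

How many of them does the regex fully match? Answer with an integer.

9

1 → match
2 → match
3 → match
4 → match
5 → match
6 → match
7 → match
8 → match
9 → match
Total matched: 9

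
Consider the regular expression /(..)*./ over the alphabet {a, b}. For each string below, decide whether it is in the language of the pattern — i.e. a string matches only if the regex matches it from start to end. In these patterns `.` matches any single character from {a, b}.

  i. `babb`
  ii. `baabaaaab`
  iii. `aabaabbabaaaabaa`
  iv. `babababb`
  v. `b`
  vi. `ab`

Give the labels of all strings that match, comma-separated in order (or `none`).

i. `babb` → no match
ii. `baabaaaab` → match
iii → no match
iv. `babababb` → no match
v. `b` → match
vi. `ab` → no match

ii, v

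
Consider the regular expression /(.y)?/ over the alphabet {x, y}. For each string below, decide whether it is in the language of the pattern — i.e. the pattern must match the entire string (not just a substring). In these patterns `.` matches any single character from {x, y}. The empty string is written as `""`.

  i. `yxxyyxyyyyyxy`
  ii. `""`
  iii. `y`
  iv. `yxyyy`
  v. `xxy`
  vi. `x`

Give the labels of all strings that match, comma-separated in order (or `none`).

ii

i → no match
ii → match
iii → no match
iv → no match
v → no match
vi → no match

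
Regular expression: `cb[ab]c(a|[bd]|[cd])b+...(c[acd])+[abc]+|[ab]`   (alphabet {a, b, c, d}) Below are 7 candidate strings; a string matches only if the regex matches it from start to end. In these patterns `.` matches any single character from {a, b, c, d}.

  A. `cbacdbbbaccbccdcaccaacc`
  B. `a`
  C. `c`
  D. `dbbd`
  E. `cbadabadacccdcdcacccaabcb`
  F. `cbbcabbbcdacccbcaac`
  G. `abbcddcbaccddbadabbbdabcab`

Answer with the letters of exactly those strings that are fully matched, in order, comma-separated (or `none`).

B, F

A → no match
B → match
C → no match
D → no match
E → no match
F → match
G → no match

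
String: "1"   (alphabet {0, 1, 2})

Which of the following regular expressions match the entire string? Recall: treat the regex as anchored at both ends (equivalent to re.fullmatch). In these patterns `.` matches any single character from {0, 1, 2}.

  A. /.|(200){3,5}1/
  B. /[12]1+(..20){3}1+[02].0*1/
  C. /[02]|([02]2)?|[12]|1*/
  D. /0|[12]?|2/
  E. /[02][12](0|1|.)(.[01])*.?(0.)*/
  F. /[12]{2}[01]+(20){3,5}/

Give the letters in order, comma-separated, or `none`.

A, C, D

A → match
B → no match
C → match
D → match
E → no match
F → no match — must end with "20"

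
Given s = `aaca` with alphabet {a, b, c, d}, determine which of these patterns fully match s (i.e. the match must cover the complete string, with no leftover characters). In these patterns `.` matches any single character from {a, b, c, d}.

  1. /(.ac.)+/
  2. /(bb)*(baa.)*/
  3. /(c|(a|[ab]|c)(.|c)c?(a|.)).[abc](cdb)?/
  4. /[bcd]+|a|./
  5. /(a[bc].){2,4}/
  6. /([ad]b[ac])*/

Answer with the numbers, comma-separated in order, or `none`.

1 → match
2 → no match
3 → no match
4 → no match
5 → no match
6 → no match

1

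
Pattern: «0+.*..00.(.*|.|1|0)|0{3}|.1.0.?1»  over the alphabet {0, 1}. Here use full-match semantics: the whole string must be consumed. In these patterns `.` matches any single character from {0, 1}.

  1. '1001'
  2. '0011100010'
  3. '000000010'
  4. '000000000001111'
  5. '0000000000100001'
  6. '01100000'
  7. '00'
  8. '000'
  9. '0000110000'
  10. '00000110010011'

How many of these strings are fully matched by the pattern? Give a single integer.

8

1 → no match
2 → match
3 → match
4 → match
5 → match
6 → match
7 → no match
8 → match
9 → match
10 → match
Total matched: 8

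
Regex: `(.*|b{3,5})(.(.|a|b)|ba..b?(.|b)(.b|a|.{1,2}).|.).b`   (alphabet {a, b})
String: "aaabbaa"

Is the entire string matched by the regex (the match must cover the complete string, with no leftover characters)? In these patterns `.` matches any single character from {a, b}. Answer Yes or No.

Every match must end with "b", but "aaabbaa" does not.

No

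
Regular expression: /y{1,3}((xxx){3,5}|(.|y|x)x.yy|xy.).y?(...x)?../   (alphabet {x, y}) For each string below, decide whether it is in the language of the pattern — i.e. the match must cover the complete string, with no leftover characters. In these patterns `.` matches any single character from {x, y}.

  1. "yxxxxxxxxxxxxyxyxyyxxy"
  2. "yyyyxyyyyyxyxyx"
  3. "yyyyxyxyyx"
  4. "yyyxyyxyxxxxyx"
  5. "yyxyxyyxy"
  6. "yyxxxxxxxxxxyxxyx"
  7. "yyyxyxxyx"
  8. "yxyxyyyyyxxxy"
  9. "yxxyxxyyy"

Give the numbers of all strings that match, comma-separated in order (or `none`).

2, 4, 5, 7

1 → no match
2 → match
3 → no match
4 → match
5 → match
6 → no match
7 → match
8 → no match
9 → no match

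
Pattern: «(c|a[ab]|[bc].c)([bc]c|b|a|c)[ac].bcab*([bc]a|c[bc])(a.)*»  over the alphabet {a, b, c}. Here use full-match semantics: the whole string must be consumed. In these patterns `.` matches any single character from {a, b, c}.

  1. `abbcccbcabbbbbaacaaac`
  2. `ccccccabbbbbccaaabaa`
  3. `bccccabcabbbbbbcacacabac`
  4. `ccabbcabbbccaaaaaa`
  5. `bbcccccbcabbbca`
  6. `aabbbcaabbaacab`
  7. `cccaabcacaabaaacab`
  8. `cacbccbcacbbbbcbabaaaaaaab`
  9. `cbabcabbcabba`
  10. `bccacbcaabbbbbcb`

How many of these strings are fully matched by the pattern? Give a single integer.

4

1 → match
2 → no match
3 → no match
4 → match
5 → match
6 → no match
7 → match
8 → no match
9 → no match
10 → no match
Total matched: 4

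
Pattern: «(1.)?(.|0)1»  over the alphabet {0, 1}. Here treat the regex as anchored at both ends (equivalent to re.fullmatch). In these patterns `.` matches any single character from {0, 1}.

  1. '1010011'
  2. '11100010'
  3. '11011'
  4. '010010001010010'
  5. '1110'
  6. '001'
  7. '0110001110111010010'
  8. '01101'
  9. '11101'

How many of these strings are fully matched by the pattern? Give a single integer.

1 → no match
2 → no match — must end with '1'
3 → no match
4 → no match — must end with '1'
5 → no match — must end with '1'
6 → no match
7 → no match — must end with '1'
8 → no match
9 → no match
Total matched: 0

0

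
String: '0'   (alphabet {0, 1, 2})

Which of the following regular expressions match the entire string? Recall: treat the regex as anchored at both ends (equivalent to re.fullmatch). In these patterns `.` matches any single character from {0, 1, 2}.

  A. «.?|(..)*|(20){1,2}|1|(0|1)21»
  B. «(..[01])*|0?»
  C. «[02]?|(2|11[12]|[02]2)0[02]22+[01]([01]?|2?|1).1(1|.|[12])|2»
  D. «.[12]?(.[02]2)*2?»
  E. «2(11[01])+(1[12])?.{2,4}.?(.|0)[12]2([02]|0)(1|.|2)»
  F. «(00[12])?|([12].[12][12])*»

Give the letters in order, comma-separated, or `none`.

A → match
B → match
C → match
D → match
E → no match — must start with '211'
F → no match

A, B, C, D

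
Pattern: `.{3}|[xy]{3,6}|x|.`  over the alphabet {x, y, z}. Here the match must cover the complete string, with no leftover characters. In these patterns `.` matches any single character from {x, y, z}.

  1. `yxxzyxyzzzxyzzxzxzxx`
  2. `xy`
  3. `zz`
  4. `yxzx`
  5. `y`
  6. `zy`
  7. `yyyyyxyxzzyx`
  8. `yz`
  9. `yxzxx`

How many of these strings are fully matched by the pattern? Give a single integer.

1

1 → no match
2 → no match
3 → no match
4 → no match
5 → match
6 → no match
7 → no match
8 → no match
9 → no match
Total matched: 1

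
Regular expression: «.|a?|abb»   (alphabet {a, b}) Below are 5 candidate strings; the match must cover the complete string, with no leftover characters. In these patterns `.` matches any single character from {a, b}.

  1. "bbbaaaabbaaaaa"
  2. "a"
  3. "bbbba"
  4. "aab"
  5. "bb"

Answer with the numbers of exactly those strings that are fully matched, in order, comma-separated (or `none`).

2

1 → no match
2. "a" → match
3. "bbbba" → no match
4. "aab" → no match
5. "bb" → no match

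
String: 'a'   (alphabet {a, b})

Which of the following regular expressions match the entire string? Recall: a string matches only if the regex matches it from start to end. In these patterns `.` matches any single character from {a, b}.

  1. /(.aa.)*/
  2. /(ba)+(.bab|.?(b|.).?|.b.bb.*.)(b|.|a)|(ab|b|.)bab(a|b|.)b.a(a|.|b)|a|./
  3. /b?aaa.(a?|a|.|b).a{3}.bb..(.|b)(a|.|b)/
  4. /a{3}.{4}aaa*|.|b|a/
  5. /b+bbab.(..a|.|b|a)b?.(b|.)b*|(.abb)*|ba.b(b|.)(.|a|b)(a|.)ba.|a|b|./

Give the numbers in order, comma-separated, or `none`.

1 → no match
2 → match
3 → no match
4 → match
5 → match

2, 4, 5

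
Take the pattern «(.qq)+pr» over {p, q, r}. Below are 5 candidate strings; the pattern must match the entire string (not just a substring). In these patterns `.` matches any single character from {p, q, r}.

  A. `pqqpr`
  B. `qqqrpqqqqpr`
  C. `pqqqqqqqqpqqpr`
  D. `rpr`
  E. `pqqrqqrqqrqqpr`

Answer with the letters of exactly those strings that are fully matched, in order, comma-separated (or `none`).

A → match
B → no match
C → match
D → no match — must end with `qqpr`
E → match

A, C, E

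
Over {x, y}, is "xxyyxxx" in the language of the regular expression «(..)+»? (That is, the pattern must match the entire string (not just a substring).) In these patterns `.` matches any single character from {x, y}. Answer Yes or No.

No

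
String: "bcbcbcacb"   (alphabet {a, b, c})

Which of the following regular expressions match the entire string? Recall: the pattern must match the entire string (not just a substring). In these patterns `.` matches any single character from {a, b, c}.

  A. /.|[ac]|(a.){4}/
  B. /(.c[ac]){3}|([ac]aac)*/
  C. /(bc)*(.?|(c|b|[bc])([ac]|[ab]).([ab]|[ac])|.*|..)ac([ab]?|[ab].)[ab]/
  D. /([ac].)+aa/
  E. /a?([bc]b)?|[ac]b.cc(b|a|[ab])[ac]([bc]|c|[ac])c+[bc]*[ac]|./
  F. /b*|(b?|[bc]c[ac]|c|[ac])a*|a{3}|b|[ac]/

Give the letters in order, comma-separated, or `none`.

A → no match
B → no match
C → match
D → no match — must end with "aa"
E → no match
F → no match

C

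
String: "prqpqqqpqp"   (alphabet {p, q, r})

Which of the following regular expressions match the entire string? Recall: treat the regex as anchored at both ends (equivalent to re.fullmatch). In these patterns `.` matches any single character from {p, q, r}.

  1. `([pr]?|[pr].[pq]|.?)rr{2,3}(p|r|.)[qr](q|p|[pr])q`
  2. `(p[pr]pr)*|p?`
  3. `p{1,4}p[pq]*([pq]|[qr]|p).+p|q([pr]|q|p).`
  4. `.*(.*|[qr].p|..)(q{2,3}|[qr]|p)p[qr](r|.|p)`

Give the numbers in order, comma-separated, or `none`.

1 → no match — must end with "q"
2 → no match
3 → no match
4 → match

4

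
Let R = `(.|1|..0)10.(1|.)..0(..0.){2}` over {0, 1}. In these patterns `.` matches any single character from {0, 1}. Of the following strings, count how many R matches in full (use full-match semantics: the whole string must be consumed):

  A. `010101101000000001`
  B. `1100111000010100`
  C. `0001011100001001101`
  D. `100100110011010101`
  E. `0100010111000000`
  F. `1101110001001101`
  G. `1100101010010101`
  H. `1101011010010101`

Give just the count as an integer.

6

A → match
B → match
C → no match
D → match
E → no match
F → match
G → match
H → match
Total matched: 6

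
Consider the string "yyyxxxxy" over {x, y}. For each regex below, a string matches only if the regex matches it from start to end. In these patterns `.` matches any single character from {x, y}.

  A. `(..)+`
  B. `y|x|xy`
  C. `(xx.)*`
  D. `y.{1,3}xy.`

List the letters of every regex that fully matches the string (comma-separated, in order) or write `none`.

A

A → match
B → no match
C → no match
D → no match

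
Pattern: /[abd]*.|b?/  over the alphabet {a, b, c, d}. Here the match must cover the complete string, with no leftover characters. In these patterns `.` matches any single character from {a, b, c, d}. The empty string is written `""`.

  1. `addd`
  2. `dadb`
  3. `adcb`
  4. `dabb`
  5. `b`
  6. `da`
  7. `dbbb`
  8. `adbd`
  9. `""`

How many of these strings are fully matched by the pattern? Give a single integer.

1 → match
2 → match
3 → no match
4 → match
5 → match
6 → match
7 → match
8 → match
9 → match
Total matched: 8

8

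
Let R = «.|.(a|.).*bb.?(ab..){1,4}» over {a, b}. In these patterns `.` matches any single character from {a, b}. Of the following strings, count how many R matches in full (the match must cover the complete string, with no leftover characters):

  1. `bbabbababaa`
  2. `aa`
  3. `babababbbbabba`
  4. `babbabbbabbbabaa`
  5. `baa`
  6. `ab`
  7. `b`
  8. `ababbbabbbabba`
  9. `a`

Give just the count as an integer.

5

1. `bbabbababaa` → no match
2. `aa` → no match
3 → match
4 → match
5. `baa` → no match
6. `ab` → no match
7. `b` → match
8 → match
9. `a` → match
Total matched: 5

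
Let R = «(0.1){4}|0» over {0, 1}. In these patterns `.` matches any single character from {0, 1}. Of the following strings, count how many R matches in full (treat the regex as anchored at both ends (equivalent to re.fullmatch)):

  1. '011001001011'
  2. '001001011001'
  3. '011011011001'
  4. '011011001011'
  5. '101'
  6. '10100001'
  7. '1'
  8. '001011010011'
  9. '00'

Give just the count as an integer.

1 → match
2 → match
3 → match
4 → match
5 → no match — must start with '0'
6 → no match — must start with '0'
7 → no match — must start with '0'
8 → no match
9 → no match
Total matched: 4

4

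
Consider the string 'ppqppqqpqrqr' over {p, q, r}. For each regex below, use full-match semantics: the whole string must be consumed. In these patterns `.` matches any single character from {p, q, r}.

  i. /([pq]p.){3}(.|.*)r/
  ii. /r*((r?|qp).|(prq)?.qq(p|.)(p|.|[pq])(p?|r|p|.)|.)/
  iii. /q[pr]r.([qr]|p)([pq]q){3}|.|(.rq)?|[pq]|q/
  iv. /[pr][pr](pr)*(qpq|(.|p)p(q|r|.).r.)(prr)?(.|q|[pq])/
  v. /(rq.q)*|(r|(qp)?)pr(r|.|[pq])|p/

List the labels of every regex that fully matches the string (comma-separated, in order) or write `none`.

i → match
ii → no match
iii → no match
iv → no match
v → no match

i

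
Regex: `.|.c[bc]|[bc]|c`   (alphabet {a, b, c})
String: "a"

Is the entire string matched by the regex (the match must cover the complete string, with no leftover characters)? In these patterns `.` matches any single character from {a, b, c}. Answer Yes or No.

Yes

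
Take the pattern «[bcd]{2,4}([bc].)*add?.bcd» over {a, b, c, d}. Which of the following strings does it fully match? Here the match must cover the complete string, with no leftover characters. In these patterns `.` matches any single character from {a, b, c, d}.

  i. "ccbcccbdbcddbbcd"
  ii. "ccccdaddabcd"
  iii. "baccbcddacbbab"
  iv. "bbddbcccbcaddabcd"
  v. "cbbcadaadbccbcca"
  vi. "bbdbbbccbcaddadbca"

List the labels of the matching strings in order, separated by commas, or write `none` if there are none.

ii, iv

i → no match
ii → match
iii → no match — must end with "bcd"
iv → match
v → no match — must end with "bcd"
vi → no match — must end with "bcd"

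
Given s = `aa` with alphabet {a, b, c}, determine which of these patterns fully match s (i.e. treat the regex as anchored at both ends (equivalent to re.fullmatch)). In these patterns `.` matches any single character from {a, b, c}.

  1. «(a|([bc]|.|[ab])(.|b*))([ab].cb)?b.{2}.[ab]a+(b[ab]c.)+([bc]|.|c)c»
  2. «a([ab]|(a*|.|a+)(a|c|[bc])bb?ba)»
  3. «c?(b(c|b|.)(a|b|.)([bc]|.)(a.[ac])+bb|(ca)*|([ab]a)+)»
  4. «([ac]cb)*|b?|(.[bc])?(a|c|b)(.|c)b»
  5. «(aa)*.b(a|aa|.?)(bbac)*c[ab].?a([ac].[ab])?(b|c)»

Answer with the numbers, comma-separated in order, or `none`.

2, 3

1 → no match — must end with `c`
2 → match
3 → match
4 → no match
5 → no match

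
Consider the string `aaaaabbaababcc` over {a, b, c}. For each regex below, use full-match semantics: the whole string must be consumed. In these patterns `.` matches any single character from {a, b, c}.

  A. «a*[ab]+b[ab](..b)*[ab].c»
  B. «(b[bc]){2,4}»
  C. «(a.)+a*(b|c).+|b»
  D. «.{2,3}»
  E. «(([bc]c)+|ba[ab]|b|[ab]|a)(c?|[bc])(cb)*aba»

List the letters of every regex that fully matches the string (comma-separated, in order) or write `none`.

A → match
B → no match — must start with `b`
C → match
D → no match
E → no match — must end with `aba`

A, C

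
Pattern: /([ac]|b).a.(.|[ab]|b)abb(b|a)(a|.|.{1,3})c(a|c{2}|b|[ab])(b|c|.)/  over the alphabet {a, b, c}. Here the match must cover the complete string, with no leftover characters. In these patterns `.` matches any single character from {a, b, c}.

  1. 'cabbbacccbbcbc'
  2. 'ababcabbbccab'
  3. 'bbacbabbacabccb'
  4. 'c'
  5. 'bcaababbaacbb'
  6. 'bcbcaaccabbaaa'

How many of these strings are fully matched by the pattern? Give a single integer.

1 → no match
2 → match
3 → no match
4 → no match
5 → match
6 → no match
Total matched: 2

2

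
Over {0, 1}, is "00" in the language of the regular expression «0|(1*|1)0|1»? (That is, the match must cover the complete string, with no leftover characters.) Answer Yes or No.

No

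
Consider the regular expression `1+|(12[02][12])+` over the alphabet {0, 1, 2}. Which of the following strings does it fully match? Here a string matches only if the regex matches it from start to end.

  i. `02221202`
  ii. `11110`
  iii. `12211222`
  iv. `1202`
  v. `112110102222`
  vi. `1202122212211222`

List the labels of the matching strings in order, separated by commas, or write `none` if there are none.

i → no match
ii → no match
iii → match
iv → match
v → no match
vi → match

iii, iv, vi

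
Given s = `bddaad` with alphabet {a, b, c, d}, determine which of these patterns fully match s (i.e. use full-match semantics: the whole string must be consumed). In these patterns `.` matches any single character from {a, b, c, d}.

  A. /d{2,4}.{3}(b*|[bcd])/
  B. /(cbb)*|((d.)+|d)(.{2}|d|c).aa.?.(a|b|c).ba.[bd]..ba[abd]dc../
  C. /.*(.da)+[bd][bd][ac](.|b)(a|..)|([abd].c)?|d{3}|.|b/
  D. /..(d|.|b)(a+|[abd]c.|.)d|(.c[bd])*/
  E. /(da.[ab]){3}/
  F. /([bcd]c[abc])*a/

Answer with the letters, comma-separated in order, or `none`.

D

A → no match — must start with `d`
B → no match
C → no match
D → match
E → no match — must start with `da`
F → no match — must end with `a`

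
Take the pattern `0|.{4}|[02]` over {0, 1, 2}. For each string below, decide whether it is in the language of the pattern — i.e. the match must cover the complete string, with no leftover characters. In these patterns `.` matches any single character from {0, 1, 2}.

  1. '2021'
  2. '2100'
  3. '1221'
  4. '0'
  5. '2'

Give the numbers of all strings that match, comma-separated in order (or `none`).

1, 2, 3, 4, 5

1 → match
2 → match
3 → match
4 → match
5 → match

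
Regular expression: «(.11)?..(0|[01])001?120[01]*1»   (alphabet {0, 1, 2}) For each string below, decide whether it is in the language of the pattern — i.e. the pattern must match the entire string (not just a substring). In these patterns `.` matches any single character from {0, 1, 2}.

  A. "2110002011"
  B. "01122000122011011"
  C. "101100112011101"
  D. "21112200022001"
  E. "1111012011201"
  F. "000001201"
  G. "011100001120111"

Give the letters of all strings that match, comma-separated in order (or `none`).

A → no match
B → no match
C → no match
D → no match
E → no match
F → match
G → match

F, G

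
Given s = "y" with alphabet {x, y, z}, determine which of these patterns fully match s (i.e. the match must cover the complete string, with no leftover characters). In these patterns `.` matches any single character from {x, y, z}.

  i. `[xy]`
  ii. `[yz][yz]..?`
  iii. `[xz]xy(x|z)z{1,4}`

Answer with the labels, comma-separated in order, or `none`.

i

i → match
ii → no match
iii → no match — must end with "z"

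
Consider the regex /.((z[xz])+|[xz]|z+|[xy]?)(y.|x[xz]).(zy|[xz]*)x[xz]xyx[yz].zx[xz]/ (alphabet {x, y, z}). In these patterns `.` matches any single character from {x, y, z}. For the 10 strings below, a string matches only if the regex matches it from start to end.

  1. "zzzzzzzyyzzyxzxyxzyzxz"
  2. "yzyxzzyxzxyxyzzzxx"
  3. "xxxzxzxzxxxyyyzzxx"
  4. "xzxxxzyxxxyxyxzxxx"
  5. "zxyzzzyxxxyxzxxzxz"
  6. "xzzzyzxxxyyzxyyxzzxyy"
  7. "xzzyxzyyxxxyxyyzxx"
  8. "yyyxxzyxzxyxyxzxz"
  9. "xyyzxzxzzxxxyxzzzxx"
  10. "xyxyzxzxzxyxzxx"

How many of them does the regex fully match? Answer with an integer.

3

1 → match
2 → no match
3 → no match
4 → no match
5 → no match
6 → no match
7 → no match
8 → match
9 → match
10 → no match
Total matched: 3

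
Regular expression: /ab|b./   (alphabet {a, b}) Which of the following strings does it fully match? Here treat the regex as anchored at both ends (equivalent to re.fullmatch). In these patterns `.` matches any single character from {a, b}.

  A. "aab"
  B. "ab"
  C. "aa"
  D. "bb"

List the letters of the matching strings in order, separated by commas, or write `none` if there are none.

A. "aab" → no match
B. "ab" → match
C. "aa" → no match
D. "bb" → match

B, D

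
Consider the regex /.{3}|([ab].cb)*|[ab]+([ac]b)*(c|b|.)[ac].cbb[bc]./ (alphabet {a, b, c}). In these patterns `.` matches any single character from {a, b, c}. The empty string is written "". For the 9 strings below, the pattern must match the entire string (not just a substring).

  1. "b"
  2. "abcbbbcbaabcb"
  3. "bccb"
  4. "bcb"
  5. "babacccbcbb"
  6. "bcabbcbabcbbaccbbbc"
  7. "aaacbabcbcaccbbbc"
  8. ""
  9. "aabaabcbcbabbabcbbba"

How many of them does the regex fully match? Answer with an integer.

1 → no match
2 → no match
3 → match
4 → match
5 → no match
6 → no match
7 → match
8 → match
9 → match
Total matched: 5

5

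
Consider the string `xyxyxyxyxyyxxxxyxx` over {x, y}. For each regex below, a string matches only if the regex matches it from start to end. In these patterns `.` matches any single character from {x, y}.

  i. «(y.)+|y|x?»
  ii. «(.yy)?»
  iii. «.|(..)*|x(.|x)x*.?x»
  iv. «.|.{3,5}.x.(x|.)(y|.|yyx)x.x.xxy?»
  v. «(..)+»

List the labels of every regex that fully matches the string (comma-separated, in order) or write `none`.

iii, iv, v

i → no match
ii → no match
iii → match
iv → match
v → match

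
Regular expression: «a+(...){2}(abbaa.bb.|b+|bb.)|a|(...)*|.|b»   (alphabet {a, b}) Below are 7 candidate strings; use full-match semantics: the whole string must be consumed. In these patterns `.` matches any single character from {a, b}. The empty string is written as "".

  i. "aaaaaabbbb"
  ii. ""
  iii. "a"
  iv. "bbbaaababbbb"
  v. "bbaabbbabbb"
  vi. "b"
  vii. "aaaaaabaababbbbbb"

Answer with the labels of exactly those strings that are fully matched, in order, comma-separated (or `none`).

i → match
ii → match
iii → match
iv → match
v → no match
vi → match
vii → match

i, ii, iii, iv, vi, vii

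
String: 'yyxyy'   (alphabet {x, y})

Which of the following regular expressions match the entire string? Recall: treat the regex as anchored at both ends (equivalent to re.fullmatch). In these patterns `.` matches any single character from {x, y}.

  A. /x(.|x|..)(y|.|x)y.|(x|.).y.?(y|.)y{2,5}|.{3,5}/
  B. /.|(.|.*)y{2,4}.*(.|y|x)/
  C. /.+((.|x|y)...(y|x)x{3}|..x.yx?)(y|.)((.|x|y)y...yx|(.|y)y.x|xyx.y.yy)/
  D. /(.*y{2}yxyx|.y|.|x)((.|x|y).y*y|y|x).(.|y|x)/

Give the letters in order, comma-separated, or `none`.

A → match
B → match
C → no match
D → match

A, B, D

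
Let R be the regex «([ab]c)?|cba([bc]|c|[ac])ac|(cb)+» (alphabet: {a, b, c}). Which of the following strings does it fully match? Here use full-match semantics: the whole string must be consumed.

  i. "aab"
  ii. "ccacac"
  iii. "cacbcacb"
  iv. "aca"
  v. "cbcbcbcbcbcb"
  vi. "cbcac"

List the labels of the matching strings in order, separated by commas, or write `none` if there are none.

i → no match
ii → no match
iii → no match
iv → no match
v → match
vi → no match

v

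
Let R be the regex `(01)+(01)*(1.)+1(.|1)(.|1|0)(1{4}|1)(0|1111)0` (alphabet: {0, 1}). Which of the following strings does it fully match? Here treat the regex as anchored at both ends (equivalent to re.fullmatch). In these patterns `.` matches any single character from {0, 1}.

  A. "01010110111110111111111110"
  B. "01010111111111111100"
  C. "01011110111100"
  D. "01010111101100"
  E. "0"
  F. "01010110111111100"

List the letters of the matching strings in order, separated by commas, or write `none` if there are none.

A → match
B → match
C → match
D → match
E. "0" → no match — must start with "01"
F → match

A, B, C, D, F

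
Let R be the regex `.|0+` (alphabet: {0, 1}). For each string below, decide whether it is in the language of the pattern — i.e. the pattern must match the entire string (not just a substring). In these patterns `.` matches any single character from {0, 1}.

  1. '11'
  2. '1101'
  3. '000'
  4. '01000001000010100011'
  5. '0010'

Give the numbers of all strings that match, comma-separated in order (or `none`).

3

1. '11' → no match
2. '1101' → no match
3. '000' → match
4 → no match
5. '0010' → no match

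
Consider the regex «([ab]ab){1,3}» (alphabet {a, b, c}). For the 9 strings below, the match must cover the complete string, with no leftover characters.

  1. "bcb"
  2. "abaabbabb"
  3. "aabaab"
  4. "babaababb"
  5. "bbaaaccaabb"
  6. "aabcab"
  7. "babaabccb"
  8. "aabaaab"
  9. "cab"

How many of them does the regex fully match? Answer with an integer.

1

1 → no match — must end with "ab"
2 → no match — must end with "ab"
3 → match
4 → no match — must end with "ab"
5 → no match — must end with "ab"
6 → no match
7 → no match — must end with "ab"
8 → no match
9 → no match
Total matched: 1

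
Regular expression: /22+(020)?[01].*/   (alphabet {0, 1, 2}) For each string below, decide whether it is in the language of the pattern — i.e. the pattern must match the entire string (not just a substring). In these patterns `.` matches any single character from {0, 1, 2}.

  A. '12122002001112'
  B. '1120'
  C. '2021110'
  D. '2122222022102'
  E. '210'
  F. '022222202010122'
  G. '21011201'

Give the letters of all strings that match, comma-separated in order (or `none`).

A → no match — must start with '22'
B → no match — must start with '22'
C → no match — must start with '22'
D → no match — must start with '22'
E → no match — must start with '22'
F → no match — must start with '22'
G → no match — must start with '22'

none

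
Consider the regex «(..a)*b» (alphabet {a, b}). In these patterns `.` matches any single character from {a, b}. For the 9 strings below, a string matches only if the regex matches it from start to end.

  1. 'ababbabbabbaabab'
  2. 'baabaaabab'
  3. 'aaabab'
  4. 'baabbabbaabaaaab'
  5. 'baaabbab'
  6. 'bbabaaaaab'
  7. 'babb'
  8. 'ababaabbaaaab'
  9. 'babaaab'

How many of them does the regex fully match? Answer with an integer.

1 → match
2 → match
3 → no match
4 → match
5 → no match
6 → match
7 → no match
8 → match
9 → no match
Total matched: 5

5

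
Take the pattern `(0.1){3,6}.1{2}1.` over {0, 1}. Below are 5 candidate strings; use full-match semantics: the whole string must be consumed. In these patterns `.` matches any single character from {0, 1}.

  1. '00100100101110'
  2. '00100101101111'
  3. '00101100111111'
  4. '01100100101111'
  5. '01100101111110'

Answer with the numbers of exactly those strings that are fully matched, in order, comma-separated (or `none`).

1 → match
2 → match
3 → match
4 → match
5 → match

1, 2, 3, 4, 5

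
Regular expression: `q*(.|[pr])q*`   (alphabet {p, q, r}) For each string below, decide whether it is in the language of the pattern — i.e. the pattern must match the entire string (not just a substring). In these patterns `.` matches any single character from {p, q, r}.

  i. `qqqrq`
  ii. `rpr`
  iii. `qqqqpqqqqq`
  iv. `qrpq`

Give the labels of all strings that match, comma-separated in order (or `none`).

i. `qqqrq` → match
ii. `rpr` → no match
iii. `qqqqpqqqqq` → match
iv. `qrpq` → no match

i, iii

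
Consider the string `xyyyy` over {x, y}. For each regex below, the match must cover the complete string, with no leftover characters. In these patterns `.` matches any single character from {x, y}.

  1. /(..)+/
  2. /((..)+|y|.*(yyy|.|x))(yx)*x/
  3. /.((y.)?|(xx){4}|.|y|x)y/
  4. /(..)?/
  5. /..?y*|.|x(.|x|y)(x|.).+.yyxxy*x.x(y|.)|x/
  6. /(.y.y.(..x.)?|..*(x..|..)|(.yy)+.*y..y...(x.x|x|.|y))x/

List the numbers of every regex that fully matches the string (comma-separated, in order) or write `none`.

5

1 → no match
2 → no match — must end with `x`
3 → no match
4 → no match
5 → match
6 → no match — must end with `x`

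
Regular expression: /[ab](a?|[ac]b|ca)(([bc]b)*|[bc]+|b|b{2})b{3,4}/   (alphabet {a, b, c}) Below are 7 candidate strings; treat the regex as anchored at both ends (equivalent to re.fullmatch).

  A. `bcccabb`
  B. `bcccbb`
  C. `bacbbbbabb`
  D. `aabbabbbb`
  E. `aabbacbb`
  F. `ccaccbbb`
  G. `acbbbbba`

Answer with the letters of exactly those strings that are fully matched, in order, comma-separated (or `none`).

none

A → no match
B → no match
C → no match
D → no match
E → no match
F → no match
G → no match — must end with `b`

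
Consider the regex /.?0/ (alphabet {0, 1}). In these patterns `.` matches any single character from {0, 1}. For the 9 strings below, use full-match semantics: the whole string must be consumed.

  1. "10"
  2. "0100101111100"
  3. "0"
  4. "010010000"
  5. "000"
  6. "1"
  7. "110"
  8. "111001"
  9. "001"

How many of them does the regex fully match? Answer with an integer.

2

1. "10" → match
2 → no match
3. "0" → match
4. "010010000" → no match
5. "000" → no match
6. "1" → no match — must end with "0"
7. "110" → no match
8. "111001" → no match — must end with "0"
9. "001" → no match — must end with "0"
Total matched: 2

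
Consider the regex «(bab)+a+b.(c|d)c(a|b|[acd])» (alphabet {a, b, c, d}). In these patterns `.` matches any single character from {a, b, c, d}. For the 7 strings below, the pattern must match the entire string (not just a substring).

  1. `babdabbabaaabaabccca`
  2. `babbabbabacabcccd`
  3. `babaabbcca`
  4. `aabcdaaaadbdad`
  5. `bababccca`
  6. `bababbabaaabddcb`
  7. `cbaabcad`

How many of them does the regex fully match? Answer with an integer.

1 → no match
2 → no match
3 → match
4 → no match — must start with `bab`
5 → match
6 → no match
7 → no match — must start with `bab`
Total matched: 2

2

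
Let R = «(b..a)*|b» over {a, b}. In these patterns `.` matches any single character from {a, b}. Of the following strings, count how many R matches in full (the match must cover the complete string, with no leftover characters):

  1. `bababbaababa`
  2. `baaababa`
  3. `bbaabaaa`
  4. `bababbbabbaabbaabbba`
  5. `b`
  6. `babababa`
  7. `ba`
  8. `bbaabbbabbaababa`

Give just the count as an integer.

1 → match
2 → match
3 → match
4 → match
5 → match
6 → match
7 → no match
8 → match
Total matched: 7

7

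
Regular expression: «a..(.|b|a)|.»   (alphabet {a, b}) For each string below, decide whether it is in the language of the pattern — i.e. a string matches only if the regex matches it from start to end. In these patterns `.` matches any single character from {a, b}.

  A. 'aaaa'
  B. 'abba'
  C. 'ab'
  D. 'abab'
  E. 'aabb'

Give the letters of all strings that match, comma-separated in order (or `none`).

A, B, D, E

A → match
B → match
C → no match
D → match
E → match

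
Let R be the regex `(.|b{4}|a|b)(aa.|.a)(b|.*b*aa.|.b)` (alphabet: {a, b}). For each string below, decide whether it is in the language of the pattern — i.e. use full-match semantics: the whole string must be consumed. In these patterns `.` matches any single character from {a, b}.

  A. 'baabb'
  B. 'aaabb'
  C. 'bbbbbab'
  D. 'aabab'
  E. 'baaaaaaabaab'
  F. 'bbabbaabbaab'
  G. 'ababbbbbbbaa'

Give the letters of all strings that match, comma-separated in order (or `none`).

A → match
B → match
C → match
D → no match
E → match
F → match
G → no match

A, B, C, E, F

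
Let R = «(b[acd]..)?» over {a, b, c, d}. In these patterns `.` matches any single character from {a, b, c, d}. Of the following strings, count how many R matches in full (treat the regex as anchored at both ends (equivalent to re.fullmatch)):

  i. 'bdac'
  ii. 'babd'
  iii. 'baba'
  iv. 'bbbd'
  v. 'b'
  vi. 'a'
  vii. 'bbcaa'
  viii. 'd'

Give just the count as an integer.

3

i → match
ii → match
iii → match
iv → no match
v → no match
vi → no match
vii → no match
viii → no match
Total matched: 3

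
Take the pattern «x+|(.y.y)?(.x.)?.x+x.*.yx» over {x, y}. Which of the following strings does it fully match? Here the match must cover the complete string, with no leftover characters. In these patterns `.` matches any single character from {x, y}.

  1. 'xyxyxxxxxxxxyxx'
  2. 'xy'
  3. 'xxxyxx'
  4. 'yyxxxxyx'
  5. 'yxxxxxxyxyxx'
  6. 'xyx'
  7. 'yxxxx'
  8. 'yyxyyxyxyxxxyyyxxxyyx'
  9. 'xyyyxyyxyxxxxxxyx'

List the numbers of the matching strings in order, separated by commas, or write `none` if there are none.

1 → no match
2 → no match
3 → no match
4 → no match
5 → no match
6 → no match
7 → no match
8 → no match
9 → no match

none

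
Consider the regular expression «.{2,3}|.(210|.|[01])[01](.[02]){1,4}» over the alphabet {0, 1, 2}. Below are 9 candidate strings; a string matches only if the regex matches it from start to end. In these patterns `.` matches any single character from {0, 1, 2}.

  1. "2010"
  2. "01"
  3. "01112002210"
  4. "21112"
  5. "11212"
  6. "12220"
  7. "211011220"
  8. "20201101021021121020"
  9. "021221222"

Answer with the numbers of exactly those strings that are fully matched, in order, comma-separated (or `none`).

1 → no match
2 → match
3 → match
4 → match
5 → no match
6 → no match
7 → no match
8 → no match
9 → match

2, 3, 4, 9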